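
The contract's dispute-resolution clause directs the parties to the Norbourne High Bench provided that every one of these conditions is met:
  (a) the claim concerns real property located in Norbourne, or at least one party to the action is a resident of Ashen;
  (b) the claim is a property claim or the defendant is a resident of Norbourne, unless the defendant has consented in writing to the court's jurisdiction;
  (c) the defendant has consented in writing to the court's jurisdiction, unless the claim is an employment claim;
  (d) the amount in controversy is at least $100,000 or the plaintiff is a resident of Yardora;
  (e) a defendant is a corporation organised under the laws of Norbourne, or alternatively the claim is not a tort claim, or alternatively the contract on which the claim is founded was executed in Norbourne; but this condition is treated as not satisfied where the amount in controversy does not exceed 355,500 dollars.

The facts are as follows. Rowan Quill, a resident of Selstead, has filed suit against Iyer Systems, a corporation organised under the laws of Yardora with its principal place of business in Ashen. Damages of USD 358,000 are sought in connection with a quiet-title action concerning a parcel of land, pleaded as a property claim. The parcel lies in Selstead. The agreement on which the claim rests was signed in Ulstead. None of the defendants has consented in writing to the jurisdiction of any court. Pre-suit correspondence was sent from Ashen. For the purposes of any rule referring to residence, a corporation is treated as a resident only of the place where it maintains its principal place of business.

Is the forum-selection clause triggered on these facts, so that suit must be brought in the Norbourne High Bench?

No

The Norbourne High Bench:
  (a) Iyer Systems resides in Ashen, which satisfies one of the alternatives. Condition met.
  (b) The claim is a property claim — that alternative is enough. Condition met.
  (c) No such written consent has been filed. Nor does the 'unless' clause help: the claim is a property claim, not an employment claim. Condition not met.
  (d) The amount in controversy is USD 358,000, which meets the USD 100,000 floor, so one alternative holds. Condition met.
  (e) The claim is a property claim, not a tort claim — that alternative is enough. The carve-out does not apply: the amount in controversy is USD 358,000, above the $355,500 ceiling. Condition met.
  → The clause does not apply.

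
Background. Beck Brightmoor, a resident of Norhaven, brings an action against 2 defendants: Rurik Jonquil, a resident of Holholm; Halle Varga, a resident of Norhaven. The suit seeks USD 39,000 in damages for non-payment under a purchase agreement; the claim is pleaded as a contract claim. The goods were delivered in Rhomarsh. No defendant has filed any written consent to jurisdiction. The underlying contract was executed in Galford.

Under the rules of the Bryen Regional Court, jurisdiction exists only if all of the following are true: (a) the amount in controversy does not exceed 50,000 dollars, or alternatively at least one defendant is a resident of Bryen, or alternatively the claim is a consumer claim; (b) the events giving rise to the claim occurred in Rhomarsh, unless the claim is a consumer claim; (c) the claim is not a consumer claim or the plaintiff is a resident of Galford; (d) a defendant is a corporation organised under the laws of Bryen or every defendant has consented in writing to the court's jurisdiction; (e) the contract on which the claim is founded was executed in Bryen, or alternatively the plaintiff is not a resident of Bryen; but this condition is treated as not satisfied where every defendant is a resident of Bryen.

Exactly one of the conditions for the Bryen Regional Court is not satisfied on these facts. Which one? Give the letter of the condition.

(d)

The Bryen Regional Court:
  (a) The amount in controversy is USD 39,000, within the $50,000 ceiling — that alternative is enough. Met.
  (b) The operative events occurred in Rhomarsh. Met.
  (c) The claim is a contract claim, not a consumer claim, so this disjunct is met. Condition met.
  (d) No defendant is a corporation; no such written consent has been filed — none of the alternatives is met. Fails.
  (e) The plaintiff resides in Norhaven, which is not Bryen — that alternative is enough. The carve-out does not apply: the defendants reside as follows — Rurik Jonquil in Holholm, Halle Varga in Norhaven — not all in Bryen. Satisfied.
Only condition (d) fails.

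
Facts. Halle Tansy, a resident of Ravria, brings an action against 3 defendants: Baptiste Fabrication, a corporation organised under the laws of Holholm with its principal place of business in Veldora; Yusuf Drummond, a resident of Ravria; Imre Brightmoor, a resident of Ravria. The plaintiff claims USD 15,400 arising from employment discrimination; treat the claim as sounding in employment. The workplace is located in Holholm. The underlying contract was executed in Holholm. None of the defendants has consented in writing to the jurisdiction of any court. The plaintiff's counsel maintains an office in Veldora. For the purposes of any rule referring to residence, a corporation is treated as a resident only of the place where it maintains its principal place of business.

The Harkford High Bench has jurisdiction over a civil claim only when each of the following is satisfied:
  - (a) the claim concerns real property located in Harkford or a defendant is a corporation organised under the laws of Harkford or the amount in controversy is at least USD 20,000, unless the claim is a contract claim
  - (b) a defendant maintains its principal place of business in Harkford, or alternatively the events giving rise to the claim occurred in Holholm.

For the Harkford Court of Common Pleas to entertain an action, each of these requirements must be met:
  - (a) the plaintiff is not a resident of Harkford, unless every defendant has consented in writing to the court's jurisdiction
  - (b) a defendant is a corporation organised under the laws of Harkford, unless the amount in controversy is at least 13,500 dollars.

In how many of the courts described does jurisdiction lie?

1

The Harkford High Bench:
  (a) The claim does not concern real property; the corporate defendant(s) are organised in Holholm, not Harkford; the amount in controversy is $15,400, below the USD 20,000 floor — none of the alternatives is met. The proviso offers no rescue either, since the claim is an employment claim, not a contract claim. Condition not met.
  (b) The operative events occurred in Holholm, so this disjunct is met. Met.
  → Not every requirement is met — no jurisdiction.
The Harkford Court of Common Pleas:
  (a) The plaintiff resides in Ravria, which is not Harkford. Condition met.
  (b) The corporate defendant(s) are organised in Holholm, not Harkford. However, the amount in controversy is USD 15,400, which meets the 13,500 dollars floor, so the 'unless' proviso supplies this condition. Met.
  → Jurisdiction lies.
Courts with jurisdiction: the Harkford Court of Common Pleas — 1 in total.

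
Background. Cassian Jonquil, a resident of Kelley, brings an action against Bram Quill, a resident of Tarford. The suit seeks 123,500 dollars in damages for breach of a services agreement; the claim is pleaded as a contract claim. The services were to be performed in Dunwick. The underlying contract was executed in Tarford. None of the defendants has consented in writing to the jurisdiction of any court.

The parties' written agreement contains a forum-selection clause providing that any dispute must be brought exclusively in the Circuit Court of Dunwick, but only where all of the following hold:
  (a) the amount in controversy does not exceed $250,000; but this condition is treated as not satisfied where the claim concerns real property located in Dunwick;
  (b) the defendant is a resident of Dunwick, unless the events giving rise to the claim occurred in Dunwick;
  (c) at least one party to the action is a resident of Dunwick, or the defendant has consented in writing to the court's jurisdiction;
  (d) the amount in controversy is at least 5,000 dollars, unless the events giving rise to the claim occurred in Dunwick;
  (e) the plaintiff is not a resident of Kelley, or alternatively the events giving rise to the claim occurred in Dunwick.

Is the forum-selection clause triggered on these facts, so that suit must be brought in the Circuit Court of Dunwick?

The Circuit Court of Dunwick:
  (a) The amount in controversy is USD 123,500, within the $250,000 ceiling. The exception is not triggered, since the claim does not concern real property. Satisfied.
  (b) The defendant resides in Tarford, not Dunwick. The proviso rescues it, though: the operative events occurred in Dunwick. Condition met.
  (c) No party resides in Dunwick; no such written consent has been filed — every alternative fails. Condition not met.
  (d) The amount in controversy is 123,500 dollars, which meets the USD 5,000 floor. Satisfied.
  (e) The operative events occurred in Dunwick, so this disjunct is met. Satisfied.
  → Forum clause is not triggered.

No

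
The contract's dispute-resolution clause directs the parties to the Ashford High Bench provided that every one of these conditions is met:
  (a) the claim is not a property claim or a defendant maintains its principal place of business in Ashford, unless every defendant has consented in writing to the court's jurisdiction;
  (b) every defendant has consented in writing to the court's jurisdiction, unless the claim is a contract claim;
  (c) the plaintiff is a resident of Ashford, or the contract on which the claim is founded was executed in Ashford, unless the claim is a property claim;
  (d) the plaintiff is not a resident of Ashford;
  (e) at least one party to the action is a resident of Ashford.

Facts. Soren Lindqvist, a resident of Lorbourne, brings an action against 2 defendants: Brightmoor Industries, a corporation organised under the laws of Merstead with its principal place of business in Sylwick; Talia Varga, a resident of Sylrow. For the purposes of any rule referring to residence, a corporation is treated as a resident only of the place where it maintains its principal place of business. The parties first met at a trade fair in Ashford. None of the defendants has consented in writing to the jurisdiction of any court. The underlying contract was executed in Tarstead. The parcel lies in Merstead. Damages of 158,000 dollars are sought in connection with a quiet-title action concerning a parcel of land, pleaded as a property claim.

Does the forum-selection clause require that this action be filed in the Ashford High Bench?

No

The Ashford High Bench:
  (a) The claim is a property claim; the corporate defendant(s) have their principal place of business in Sylwick, not Ashford — none of the alternatives is met. And no such written consent has been filed, so the proviso does not save it. Condition not met.
  (b) No such written consent has been filed. The proviso offers no rescue either, since the claim is a property claim, not a contract claim. Not satisfied.
  (c) The plaintiff resides in Lorbourne, not Ashford; the contract was executed in Tarstead, not Ashford — none of the alternatives is met. The proviso rescues it, though: the claim is a property claim. Met.
  (d) The plaintiff resides in Lorbourne, which is not Ashford. Met.
  (e) No party resides in Ashford. Fails.
  → Forum clause is not triggered.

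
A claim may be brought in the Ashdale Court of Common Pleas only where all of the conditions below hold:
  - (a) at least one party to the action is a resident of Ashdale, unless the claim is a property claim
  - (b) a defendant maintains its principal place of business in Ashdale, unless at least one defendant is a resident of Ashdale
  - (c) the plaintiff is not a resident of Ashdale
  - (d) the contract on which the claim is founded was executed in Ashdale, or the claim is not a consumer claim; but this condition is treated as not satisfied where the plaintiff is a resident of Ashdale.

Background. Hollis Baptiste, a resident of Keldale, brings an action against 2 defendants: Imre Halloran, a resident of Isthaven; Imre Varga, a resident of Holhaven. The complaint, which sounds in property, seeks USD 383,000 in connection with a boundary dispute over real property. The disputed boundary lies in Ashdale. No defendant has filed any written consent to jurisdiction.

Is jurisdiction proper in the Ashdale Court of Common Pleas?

The Ashdale Court of Common Pleas:
  (a) No party resides in Ashdale. However, the claim is a property claim, so the 'unless' proviso supplies this condition. Condition met.
  (b) No defendant is a corporation. And no defendant resides in Ashdale (they reside in Isthaven, Holhaven), so the proviso does not save it. Condition not met.
  (c) The plaintiff resides in Keldale, which is not Ashdale. Condition met.
  (d) The claim is a property claim, not a consumer claim — that alternative is enough. The carve-out does not apply: the plaintiff resides in Keldale, not Ashdale. Satisfied.
  → At least one condition fails; no jurisdiction.

No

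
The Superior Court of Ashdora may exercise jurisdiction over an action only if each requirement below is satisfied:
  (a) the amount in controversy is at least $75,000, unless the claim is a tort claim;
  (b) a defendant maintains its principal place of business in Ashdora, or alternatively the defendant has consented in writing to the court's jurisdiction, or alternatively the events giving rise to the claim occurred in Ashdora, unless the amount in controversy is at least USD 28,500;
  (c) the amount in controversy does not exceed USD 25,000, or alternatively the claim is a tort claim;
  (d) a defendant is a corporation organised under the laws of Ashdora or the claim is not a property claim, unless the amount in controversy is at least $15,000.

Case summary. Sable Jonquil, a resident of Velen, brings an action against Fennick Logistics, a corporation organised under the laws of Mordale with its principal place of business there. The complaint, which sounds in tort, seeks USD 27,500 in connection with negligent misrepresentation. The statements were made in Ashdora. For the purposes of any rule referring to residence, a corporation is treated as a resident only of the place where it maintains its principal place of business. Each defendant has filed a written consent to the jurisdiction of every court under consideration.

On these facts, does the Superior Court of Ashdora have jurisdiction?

The Superior Court of Ashdora:
  (a) The amount in controversy is USD 27,500, below the 75,000 dollars floor. The proviso rescues it, though: the claim is a tort claim. Condition met.
  (b) Every defendant has filed written consent, so this disjunct is met. Met.
  (c) The claim is a tort claim — that alternative is enough. Met.
  (d) The claim is a tort claim, not a property claim, which satisfies one of the alternatives. Condition met.
  → All conditions met; jurisdiction exists.

Yes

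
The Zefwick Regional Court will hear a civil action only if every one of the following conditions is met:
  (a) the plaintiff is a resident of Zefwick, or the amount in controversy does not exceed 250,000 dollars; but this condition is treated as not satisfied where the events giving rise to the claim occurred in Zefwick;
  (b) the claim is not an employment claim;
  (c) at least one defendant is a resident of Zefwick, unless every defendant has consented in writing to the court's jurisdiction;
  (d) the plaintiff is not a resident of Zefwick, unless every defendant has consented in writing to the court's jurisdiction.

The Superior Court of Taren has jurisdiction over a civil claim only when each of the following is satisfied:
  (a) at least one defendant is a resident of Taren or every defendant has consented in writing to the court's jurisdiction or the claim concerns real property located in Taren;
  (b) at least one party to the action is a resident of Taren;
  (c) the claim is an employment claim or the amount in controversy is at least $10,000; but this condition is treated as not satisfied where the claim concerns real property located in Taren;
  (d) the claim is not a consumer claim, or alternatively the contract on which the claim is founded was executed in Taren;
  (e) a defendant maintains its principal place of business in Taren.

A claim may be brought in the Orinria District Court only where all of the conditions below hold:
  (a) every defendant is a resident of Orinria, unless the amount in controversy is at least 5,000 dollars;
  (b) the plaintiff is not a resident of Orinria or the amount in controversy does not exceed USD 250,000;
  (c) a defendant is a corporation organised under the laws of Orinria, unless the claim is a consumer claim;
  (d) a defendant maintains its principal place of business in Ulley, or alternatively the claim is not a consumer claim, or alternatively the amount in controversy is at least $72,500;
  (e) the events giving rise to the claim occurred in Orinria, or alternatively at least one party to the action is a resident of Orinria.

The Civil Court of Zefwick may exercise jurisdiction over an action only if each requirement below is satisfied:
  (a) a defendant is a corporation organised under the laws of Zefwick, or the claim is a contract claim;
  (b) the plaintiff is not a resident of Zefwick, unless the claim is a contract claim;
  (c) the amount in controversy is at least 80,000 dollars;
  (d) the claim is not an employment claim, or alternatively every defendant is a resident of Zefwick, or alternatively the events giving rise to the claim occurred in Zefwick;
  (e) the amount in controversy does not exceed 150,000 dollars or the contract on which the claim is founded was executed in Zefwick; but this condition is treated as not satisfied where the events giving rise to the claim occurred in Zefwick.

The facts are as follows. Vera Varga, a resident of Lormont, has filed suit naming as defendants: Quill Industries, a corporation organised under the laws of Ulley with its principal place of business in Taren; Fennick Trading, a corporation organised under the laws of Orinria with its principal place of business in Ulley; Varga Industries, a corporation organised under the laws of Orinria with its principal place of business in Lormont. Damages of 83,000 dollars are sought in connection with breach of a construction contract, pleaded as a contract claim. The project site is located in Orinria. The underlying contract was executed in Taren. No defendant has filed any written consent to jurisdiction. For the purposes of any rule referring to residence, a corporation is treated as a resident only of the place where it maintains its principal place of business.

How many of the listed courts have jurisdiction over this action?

3

The Zefwick Regional Court:
  (a) The amount in controversy is 83,000 dollars, within the USD 250,000 ceiling — that alternative is enough. The carve-out does not apply: the operative events occurred in Orinria, not Zefwick. Condition met.
  (b) The claim is a contract claim, not an employment claim. Condition met.
  (c) No defendant resides in Zefwick (they reside in Taren, Ulley, Lormont). The proviso offers no rescue either, since no such written consent has been filed. Not satisfied.
  (d) The plaintiff resides in Lormont, which is not Zefwick. Met.
  → The court lacks jurisdiction.
The Superior Court of Taren:
  (a) Quill Industries resides in Taren — that alternative is enough. Met.
  (b) Quill Industries resides in Taren. Satisfied.
  (c) The amount in controversy is $83,000, which meets the 10,000 dollars floor — that alternative is enough. The exception is not triggered, since the claim does not concern real property. Met.
  (d) The claim is a contract claim, not a consumer claim, so this disjunct is met. Condition met.
  (e) Quill Industries has its principal place of business in Taren. Satisfied.
  → Every requirement is satisfied — jurisdiction.
The Orinria District Court:
  (a) The defendants reside as follows — Quill Industries in Taren, Fennick Trading in Ulley, Varga Industries in Lormont — not all in Orinria. But the amount in controversy is $83,000, which meets the 5,000 dollars floor, and the 'unless' clause therefore excuses the requirement. Condition met.
  (b) The plaintiff resides in Lormont, which is not Orinria, so one alternative holds. Satisfied.
  (c) Fennick Trading is organised under the laws of Orinria. Condition met.
  (d) Fennick Trading has its principal place of business in Ulley, so one alternative holds. Satisfied.
  (e) The operative events occurred in Orinria, so this disjunct is met. Condition met.
  → Every requirement is satisfied — jurisdiction.
The Civil Court of Zefwick:
  (a) The claim is a contract claim, which satisfies one of the alternatives. Satisfied.
  (b) The plaintiff resides in Lormont, which is not Zefwick. Condition met.
  (c) The amount in controversy is 83,000 dollars, which meets the $80,000 floor. Condition met.
  (d) The claim is a contract claim, not an employment claim — that alternative is enough. Satisfied.
  (e) The amount in controversy is USD 83,000, within the 150,000 dollars ceiling, which satisfies one of the alternatives. And the carve-out is inapplicable — the operative events occurred in Orinria, not Zefwick. Condition met.
  → The court has jurisdiction.
Courts with jurisdiction: the Superior Court of Taren, the Orinria District Court, the Civil Court of Zefwick — 3 in total.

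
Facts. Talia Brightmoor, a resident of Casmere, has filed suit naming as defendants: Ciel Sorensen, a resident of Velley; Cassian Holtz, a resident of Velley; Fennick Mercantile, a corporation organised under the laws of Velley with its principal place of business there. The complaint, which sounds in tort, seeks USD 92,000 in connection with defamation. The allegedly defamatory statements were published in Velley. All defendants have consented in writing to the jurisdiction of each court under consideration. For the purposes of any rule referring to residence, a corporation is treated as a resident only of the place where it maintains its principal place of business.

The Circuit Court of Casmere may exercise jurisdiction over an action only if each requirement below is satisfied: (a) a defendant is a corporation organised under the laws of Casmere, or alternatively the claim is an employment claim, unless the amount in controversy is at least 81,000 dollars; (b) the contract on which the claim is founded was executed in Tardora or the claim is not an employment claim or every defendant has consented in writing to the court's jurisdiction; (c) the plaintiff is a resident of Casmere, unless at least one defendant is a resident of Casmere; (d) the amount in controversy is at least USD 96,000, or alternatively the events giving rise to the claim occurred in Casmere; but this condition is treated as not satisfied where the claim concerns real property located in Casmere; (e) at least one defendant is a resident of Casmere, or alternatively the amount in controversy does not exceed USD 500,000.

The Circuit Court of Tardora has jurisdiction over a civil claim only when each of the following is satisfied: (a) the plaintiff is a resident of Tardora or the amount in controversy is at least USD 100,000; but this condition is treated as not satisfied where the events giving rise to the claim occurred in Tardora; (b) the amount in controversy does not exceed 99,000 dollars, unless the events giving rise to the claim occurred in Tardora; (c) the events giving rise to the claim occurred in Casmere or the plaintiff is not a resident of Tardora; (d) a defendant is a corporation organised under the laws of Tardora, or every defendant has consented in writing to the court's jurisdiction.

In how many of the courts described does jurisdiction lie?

0

The Circuit Court of Casmere:
  (a) The corporate defendant(s) are organised in Velley, not Casmere; the claim is a tort claim, not an employment claim — none of the alternatives is met. However, the amount in controversy is USD 92,000, which meets the USD 81,000 floor, so the 'unless' proviso supplies this condition. Condition met.
  (b) The claim is a tort claim, not an employment claim, so one alternative holds. Met.
  (c) The plaintiff resides in Casmere. Satisfied.
  (d) The amount in controversy is 92,000 dollars, below the 96,000 dollars floor; the operative events occurred in Velley, not Casmere — none of the alternatives is met. Not satisfied.
  (e) The amount in controversy is USD 92,000, within the 500,000 dollars ceiling, so this disjunct is met. Satisfied.
  → The court lacks jurisdiction.
The Circuit Court of Tardora:
  (a) The plaintiff resides in Casmere, not Tardora; the amount in controversy is $92,000, below the USD 100,000 floor — none of the alternatives is met. Fails.
  (b) The amount in controversy is 92,000 dollars, within the $99,000 ceiling. Met.
  (c) The plaintiff resides in Casmere, which is not Tardora, which satisfies one of the alternatives. Satisfied.
  (d) Every defendant has filed written consent, so one alternative holds. Met.
  → At least one condition fails; no jurisdiction.
No court satisfies all of its conditions.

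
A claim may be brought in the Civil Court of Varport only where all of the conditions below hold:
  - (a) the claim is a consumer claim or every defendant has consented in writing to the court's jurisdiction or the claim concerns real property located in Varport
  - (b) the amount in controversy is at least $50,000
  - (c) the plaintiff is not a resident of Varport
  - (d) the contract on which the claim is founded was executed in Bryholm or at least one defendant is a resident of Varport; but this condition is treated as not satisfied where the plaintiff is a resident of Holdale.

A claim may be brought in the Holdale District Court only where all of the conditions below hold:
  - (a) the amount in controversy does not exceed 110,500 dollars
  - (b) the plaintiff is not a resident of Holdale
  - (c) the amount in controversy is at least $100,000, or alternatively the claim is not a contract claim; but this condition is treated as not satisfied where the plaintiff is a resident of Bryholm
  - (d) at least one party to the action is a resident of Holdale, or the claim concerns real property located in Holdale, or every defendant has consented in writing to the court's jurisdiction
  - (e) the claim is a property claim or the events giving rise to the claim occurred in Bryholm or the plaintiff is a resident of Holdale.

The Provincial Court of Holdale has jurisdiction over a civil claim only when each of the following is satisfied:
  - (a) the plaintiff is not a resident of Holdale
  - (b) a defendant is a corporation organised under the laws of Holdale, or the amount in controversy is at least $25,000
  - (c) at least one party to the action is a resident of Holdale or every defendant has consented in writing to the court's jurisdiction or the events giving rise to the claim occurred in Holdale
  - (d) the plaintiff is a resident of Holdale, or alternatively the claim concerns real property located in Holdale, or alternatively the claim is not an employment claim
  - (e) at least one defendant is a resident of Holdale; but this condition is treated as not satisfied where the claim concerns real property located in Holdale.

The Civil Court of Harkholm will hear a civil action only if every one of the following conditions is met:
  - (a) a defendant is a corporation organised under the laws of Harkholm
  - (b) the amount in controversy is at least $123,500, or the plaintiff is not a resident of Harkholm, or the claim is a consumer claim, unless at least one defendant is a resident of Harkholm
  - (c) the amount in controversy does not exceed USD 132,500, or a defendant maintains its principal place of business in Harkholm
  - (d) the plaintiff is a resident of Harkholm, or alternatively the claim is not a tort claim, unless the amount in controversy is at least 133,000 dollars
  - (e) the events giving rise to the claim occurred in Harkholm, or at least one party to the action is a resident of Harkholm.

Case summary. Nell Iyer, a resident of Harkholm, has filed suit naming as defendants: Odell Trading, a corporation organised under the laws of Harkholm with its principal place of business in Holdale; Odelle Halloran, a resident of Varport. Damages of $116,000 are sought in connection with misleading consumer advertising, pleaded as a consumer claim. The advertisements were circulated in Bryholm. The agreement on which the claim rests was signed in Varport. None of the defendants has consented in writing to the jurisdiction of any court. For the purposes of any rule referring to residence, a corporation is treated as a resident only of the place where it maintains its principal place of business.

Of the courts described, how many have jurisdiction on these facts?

3

The Civil Court of Varport:
  (a) The claim is a consumer claim, which satisfies one of the alternatives. Condition met.
  (b) The amount in controversy is USD 116,000, which meets the USD 50,000 floor. Met.
  (c) The plaintiff resides in Harkholm, which is not Varport. Satisfied.
  (d) Odelle Halloran resides in Varport, so one alternative holds. And the carve-out is inapplicable — the plaintiff resides in Harkholm, not Holdale. Met.
  → Every requirement is satisfied — jurisdiction.
The Holdale District Court:
  (a) The amount in controversy is USD 116,000, above the USD 110,500 ceiling. Condition not met.
  (b) The plaintiff resides in Harkholm, which is not Holdale. Condition met.
  (c) The amount in controversy is $116,000, which meets the 100,000 dollars floor, so one alternative holds. The exception is not triggered, since the plaintiff resides in Harkholm, not Bryholm. Met.
  (d) Odell Trading resides in Holdale, which satisfies one of the alternatives. Met.
  (e) The operative events occurred in Bryholm, so one alternative holds. Condition met.
  → No jurisdiction.
The Provincial Court of Holdale:
  (a) The plaintiff resides in Harkholm, which is not Holdale. Condition met.
  (b) The amount in controversy is USD 116,000, which meets the $25,000 floor, which satisfies one of the alternatives. Met.
  (c) Odell Trading resides in Holdale — that alternative is enough. Satisfied.
  (d) The claim is a consumer claim, not an employment claim, so one alternative holds. Condition met.
  (e) Odell Trading resides in Holdale. And the carve-out is inapplicable — the claim does not concern real property. Satisfied.
  → The court has jurisdiction.
The Civil Court of Harkholm:
  (a) Odell Trading is organised under the laws of Harkholm. Condition met.
  (b) The claim is a consumer claim, so one alternative holds. Condition met.
  (c) The amount in controversy is $116,000, within the USD 132,500 ceiling — that alternative is enough. Met.
  (d) The plaintiff resides in Harkholm — that alternative is enough. Satisfied.
  (e) Nell Iyer resides in Harkholm, so this disjunct is met. Met.
  → The court has jurisdiction.
Courts with jurisdiction: the Civil Court of Varport, the Provincial Court of Holdale, the Civil Court of Harkholm — 3 in total.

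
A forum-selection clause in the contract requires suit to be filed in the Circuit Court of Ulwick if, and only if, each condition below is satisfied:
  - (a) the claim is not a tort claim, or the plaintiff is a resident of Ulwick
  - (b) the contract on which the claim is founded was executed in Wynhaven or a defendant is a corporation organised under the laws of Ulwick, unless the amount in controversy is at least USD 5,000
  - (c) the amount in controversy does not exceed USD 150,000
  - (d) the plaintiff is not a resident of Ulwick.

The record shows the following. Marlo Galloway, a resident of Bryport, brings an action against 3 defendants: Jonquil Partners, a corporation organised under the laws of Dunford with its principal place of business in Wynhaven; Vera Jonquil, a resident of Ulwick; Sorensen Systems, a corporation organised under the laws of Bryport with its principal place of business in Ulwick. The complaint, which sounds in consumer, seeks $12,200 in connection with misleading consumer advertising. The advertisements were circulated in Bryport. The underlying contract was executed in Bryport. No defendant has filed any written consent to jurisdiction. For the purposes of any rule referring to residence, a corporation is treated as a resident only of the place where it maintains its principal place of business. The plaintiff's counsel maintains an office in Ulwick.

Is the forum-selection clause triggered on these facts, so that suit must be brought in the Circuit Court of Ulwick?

Yes

The Circuit Court of Ulwick:
  (a) The claim is a consumer claim, not a tort claim, so this disjunct is met. Satisfied.
  (b) The contract was executed in Bryport, not Wynhaven; the corporate defendant(s) are organised in Bryport, Dunford, not Ulwick — none of the alternatives is met. The proviso rescues it, though: the amount in controversy is 12,200 dollars, which meets the USD 5,000 floor. Met.
  (c) The amount in controversy is $12,200, within the USD 150,000 ceiling. Met.
  (d) The plaintiff resides in Bryport, which is not Ulwick. Satisfied.
  → Forum clause is triggered.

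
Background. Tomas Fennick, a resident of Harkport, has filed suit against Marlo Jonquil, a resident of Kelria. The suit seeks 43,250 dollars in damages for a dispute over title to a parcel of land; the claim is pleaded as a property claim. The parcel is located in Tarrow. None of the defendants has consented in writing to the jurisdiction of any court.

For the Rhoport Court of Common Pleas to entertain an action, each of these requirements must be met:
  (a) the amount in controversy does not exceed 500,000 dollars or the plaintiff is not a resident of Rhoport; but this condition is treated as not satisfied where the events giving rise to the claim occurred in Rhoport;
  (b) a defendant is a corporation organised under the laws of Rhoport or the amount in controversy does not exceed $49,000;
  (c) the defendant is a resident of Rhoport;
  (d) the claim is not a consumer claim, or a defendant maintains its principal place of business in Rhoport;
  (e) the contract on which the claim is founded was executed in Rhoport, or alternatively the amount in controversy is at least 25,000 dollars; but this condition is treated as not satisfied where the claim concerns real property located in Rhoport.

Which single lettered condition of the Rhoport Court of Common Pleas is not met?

The Rhoport Court of Common Pleas:
  (a) The amount in controversy is USD 43,250, within the $500,000 ceiling, so one alternative holds. And the carve-out is inapplicable — the operative events occurred in Tarrow, not Rhoport. Satisfied.
  (b) The amount in controversy is USD 43,250, within the $49,000 ceiling, so one alternative holds. Satisfied.
  (c) The defendant resides in Kelria, not Rhoport. Condition not met.
  (d) The claim is a property claim, not a consumer claim — that alternative is enough. Condition met.
  (e) The amount in controversy is USD 43,250, which meets the $25,000 floor, which satisfies one of the alternatives. The exception is not triggered, since the property lies in Tarrow, not Rhoport. Condition met.
Only condition (c) fails.

(c)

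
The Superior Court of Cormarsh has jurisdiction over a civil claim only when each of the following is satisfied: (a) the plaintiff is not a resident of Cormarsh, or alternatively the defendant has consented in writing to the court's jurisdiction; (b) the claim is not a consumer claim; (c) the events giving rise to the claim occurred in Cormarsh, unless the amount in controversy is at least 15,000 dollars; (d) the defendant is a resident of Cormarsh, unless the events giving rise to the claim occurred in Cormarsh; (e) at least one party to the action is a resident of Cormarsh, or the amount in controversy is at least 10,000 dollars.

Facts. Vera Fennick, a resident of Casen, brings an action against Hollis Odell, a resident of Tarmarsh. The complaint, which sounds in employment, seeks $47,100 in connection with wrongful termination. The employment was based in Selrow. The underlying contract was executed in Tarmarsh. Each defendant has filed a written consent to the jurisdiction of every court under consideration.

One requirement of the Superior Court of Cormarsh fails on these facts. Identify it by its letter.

The Superior Court of Cormarsh:
  (a) The plaintiff resides in Casen, which is not Cormarsh, which satisfies one of the alternatives. Satisfied.
  (b) The claim is an employment claim, not a consumer claim. Met.
  (c) The operative events occurred in Selrow, not Cormarsh. The proviso rescues it, though: the amount in controversy is USD 47,100, which meets the 15,000 dollars floor. Condition met.
  (d) The defendant resides in Tarmarsh, not Cormarsh. The proviso offers no rescue either, since the operative events occurred in Selrow, not Cormarsh. Fails.
  (e) The amount in controversy is 47,100 dollars, which meets the USD 10,000 floor, which satisfies one of the alternatives. Condition met.
Only condition (d) fails.

(d)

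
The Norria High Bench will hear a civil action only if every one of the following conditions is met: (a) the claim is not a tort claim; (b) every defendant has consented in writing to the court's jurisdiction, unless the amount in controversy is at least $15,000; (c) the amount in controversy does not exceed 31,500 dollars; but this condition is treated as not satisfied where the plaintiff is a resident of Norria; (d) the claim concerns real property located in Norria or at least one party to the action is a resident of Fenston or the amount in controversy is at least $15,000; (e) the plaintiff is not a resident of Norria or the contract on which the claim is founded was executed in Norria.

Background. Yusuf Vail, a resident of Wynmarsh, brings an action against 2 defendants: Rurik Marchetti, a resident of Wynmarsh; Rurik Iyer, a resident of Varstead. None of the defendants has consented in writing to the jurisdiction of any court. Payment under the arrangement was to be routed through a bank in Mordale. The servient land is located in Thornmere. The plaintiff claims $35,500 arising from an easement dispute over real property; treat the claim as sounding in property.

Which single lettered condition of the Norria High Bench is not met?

(c)

The Norria High Bench:
  (a) The claim is a property claim, not a tort claim. Met.
  (b) No such written consent has been filed. However, the amount in controversy is USD 35,500, which meets the 15,000 dollars floor, so the 'unless' proviso supplies this condition. Satisfied.
  (c) The amount in controversy is $35,500, above the 31,500 dollars ceiling. Fails.
  (d) The amount in controversy is USD 35,500, which meets the $15,000 floor, so this disjunct is met. Satisfied.
  (e) The plaintiff resides in Wynmarsh, which is not Norria, so one alternative holds. Satisfied.
Only condition (c) fails.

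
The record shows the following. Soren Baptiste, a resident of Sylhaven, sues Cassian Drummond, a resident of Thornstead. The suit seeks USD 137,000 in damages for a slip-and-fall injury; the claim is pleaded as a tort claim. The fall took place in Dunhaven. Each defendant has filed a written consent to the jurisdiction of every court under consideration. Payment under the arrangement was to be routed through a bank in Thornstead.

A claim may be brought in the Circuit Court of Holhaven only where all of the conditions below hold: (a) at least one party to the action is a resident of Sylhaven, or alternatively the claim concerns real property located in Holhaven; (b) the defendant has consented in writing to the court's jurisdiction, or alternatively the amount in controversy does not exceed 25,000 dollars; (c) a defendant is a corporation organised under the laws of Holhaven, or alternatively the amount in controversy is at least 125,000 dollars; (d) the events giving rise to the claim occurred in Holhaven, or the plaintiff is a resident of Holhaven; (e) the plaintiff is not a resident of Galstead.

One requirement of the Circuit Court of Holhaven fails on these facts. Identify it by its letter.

The Circuit Court of Holhaven:
  (a) Soren Baptiste resides in Sylhaven, so this disjunct is met. Condition met.
  (b) Every defendant has filed written consent, so this disjunct is met. Condition met.
  (c) The amount in controversy is 137,000 dollars, which meets the 125,000 dollars floor — that alternative is enough. Met.
  (d) The operative events occurred in Dunhaven, not Holhaven; the plaintiff resides in Sylhaven, not Holhaven — no alternative holds. Condition not met.
  (e) The plaintiff resides in Sylhaven, which is not Galstead. Met.
Only condition (d) fails.

(d)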